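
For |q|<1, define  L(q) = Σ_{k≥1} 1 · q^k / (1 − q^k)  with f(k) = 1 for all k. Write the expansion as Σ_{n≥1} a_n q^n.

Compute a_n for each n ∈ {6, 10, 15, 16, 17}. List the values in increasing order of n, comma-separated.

4, 4, 4, 5, 2

q^6  k|6↦f(k): 1:1 2:1 3:1 6:1  a_6=4
q^10  k|10↦f(k): 10:1 5:1 2:1 1:1  a_10=4
[q^15] f(1)=1,f(3)=1,f(5)=1,f(15)=1 ⇒ 4
n=16: 1·16 2·8 4·4 8·2 16·1  f→[1+1+1+1+1]=5
d|17:{1,17}  Σf=1+1=2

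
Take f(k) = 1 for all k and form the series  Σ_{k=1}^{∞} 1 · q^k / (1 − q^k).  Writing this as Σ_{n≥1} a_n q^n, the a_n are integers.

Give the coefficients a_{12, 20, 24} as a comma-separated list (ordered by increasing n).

6, 6, 8

d|12:{12,6,4,3,2,1}  Σf=1+1+1+1+1+1=6
d|20:{1,2,4,5,10,20}  Σf=1+1+1+1+1+1=6
[q^24] f(1)=1,f(2)=1,f(3)=1,f(4)=1,f(6)=1,f(8)=1,f(12)=1,f(24)=1 ⇒ 8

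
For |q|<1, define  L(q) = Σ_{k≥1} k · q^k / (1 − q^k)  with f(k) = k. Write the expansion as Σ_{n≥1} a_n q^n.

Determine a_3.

[q^3] f(3)=3,f(1)=1 ⇒ 4

a_3 = 4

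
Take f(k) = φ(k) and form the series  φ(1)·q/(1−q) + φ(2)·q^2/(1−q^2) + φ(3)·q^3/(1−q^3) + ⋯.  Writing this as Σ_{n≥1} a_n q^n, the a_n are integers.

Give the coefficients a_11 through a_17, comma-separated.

q^11  k|11↦φ(k): 11:10 1:1  a_11=11
[q^12] φ(12)=4,φ(6)=2,φ(4)=2,φ(3)=2,φ(2)=1,φ(1)=1 ⇒ 12
q^13  k|13↦φ(k): 13:12 1:1  a_13=13
n=14: 14·1 7·2 2·7 1·14  φ→[6+6+1+1]=14
n=15: 1·15 3·5 5·3 15·1  φ→[1+2+4+8]=15
q^16  k|16↦φ(k): 1:1 2:1 4:2 8:4 16:8  a_16=16
q^17  k|17↦φ(k): 1:1 17:16  a_17=17

11, 12, 13, 14, 15, 16, 17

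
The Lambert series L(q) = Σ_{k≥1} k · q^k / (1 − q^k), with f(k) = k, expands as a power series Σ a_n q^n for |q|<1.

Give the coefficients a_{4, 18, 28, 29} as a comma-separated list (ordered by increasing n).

7, 39, 56, 30

q^4  k|4↦f(k): 1:1 2:2 4:4  a_4=7
q^18  k|18↦f(k): 1:1 2:2 3:3 6:6 9:9 18:18  a_18=39
n=28: 1·28 2·14 4·7 7·4 14·2 28·1  f→[1+2+4+7+14+28]=56
q^29  k|29↦f(k): 29:29 1:1  a_29=30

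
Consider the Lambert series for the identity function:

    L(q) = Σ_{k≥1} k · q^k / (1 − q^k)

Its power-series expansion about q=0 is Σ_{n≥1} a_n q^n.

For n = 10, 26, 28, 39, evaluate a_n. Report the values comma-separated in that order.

18, 42, 56, 56

d|10:{1,2,5,10}  Σf=1+2+5+10=18
q^26  k|26↦f(k): 1:1 2:2 13:13 26:26  a_26=42
d|28:{1,2,4,7,14,28}  Σf=1+2+4+7+14+28=56
q^39  k|39↦f(k): 1:1 3:3 13:13 39:39  a_39=56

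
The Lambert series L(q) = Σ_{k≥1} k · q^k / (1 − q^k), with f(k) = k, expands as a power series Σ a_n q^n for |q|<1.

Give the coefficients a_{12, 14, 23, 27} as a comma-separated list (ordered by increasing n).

[q^12] f(12)=12,f(6)=6,f(4)=4,f(3)=3,f(2)=2,f(1)=1 ⇒ 28
[q^14] f(1)=1,f(2)=2,f(7)=7,f(14)=14 ⇒ 24
n=23: 23·1 1·23  f→[23+1]=24
n=27: 1·27 3·9 9·3 27·1  f→[1+3+9+27]=40

28, 24, 24, 40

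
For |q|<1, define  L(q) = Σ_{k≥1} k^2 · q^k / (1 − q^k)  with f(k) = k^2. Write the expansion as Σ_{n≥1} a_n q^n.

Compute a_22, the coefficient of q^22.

d|22:{22,11,2,1}  Σf=484+121+4+1=610

a_22 = 610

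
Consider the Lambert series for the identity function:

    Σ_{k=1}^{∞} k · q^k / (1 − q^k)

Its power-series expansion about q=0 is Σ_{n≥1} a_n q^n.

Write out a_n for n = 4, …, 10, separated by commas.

7, 6, 12, 8, 15, 13, 18

q^4  k|4↦f(k): 4:4 2:2 1:1  a_4=7
d|5:{1,5}  Σf=1+5=6
q^6  k|6↦f(k): 6:6 3:3 2:2 1:1  a_6=12
n=7: 7·1 1·7  f→[7+1]=8
d|8:{8,4,2,1}  Σf=8+4+2+1=15
d|9:{9,3,1}  Σf=9+3+1=13
q^10  k|10↦f(k): 10:10 5:5 2:2 1:1  a_10=18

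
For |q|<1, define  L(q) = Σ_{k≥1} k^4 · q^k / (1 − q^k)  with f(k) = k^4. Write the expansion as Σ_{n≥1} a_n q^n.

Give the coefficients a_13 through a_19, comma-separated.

28562, 40834, 51332, 69905, 83522, 112931, 130322

[q^13] f(1)=1,f(13)=28561 ⇒ 28562
d|14:{14,7,2,1}  Σf=38416+2401+16+1=40834
[q^15] f(15)=50625,f(5)=625,f(3)=81,f(1)=1 ⇒ 51332
d|16:{1,2,4,8,16}  Σf=1+16+256+4096+65536=69905
[q^17] f(17)=83521,f(1)=1 ⇒ 83522
n=18: 18·1 9·2 6·3 3·6 2·9 1·18  f→[104976+6561+1296+81+16+1]=112931
q^19  k|19↦f(k): 1:1 19:130321  a_19=130322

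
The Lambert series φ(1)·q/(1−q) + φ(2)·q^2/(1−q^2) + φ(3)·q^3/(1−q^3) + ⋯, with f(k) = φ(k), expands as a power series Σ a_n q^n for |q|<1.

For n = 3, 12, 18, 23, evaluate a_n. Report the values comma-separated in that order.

[q^3] φ(3)=2,φ(1)=1 ⇒ 3
[q^12] φ(12)=4,φ(6)=2,φ(4)=2,φ(3)=2,φ(2)=1,φ(1)=1 ⇒ 12
q^18  k|18↦φ(k): 1:1 2:1 3:2 6:2 9:6 18:6  a_18=18
q^23  k|23↦φ(k): 1:1 23:22  a_23=23

3, 12, 18, 23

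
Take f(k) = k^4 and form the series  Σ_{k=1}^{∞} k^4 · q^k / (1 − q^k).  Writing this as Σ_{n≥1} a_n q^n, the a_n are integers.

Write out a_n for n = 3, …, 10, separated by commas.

d|3:{1,3}  Σf=1+81=82
[q^4] f(1)=1,f(2)=16,f(4)=256 ⇒ 273
n=5: 5·1 1·5  f→[625+1]=626
q^6  k|6↦f(k): 1:1 2:16 3:81 6:1296  a_6=1394
d|7:{7,1}  Σf=2401+1=2402
[q^8] f(8)=4096,f(4)=256,f(2)=16,f(1)=1 ⇒ 4369
n=9: 9·1 3·3 1·9  f→[6561+81+1]=6643
q^10  k|10↦f(k): 10:10000 5:625 2:16 1:1  a_10=10642

82, 273, 626, 1394, 2402, 4369, 6643, 10642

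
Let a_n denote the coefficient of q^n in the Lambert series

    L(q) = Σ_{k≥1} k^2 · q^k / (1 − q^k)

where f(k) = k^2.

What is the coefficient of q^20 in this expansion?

a_20 = 546

q^20  k|20↦f(k): 20:400 10:100 5:25 4:16 2:4 1:1  a_20=546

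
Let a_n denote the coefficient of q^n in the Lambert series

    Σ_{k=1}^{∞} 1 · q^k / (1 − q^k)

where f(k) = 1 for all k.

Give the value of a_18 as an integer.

n=18: 1·18 2·9 3·6 6·3 9·2 18·1  f→[1+1+1+1+1+1]=6

a_18 = 6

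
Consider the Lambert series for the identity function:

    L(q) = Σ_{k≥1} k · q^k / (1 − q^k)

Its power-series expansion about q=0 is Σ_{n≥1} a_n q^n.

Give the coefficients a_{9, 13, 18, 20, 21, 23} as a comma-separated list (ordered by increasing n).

q^9  k|9↦f(k): 1:1 3:3 9:9  a_9=13
n=13: 1·13 13·1  f→[1+13]=14
d|18:{18,9,6,3,2,1}  Σf=18+9+6+3+2+1=39
q^20  k|20↦f(k): 1:1 2:2 4:4 5:5 10:10 20:20  a_20=42
q^21  k|21↦f(k): 21:21 7:7 3:3 1:1  a_21=32
d|23:{23,1}  Σf=23+1=24

13, 14, 39, 42, 32, 24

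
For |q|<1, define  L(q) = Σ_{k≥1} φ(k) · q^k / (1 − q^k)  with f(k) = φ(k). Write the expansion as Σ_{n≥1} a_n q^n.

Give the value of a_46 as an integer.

d|46:{46,23,2,1}  Σφ=22+22+1+1=46

a_46 = 46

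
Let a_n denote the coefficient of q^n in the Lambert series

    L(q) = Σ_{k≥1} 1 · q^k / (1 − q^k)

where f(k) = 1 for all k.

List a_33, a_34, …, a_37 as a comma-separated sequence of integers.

4, 4, 4, 9, 2

q^33  k|33↦f(k): 1:1 3:1 11:1 33:1  a_33=4
q^34  k|34↦f(k): 1:1 2:1 17:1 34:1  a_34=4
d|35:{35,7,5,1}  Σf=1+1+1+1=4
n=36: 36·1 18·2 12·3 9·4 6·6 4·9 3·12 2·18 1·36  f→[1+1+1+1+1+1+1+1+1]=9
n=37: 1·37 37·1  f→[1+1]=2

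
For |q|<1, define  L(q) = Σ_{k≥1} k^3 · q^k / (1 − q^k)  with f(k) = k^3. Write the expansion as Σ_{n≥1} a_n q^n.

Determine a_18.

a_18 = 6813

n=18: 1·18 2·9 3·6 6·3 9·2 18·1  f→[1+8+27+216+729+5832]=6813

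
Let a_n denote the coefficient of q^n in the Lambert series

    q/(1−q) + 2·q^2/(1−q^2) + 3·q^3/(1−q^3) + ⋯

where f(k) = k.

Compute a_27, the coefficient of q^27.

a_27 = 40

[q^27] f(27)=27,f(9)=9,f(3)=3,f(1)=1 ⇒ 40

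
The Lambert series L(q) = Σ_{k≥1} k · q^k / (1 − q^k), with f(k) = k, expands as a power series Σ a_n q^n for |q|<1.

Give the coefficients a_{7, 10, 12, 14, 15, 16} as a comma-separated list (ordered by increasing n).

8, 18, 28, 24, 24, 31

n=7: 7·1 1·7  f→[7+1]=8
[q^10] f(1)=1,f(2)=2,f(5)=5,f(10)=10 ⇒ 18
q^12  k|12↦f(k): 12:12 6:6 4:4 3:3 2:2 1:1  a_12=28
d|14:{1,2,7,14}  Σf=1+2+7+14=24
n=15: 15·1 5·3 3·5 1·15  f→[15+5+3+1]=24
n=16: 1·16 2·8 4·4 8·2 16·1  f→[1+2+4+8+16]=31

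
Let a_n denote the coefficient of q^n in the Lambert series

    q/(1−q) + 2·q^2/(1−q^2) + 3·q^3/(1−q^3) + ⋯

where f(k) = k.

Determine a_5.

a_5 = 6

q^5  k|5↦f(k): 1:1 5:5  a_5=6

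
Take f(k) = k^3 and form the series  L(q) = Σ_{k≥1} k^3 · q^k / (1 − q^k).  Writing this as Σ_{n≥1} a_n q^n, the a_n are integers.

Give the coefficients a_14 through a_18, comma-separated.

[q^14] f(14)=2744,f(7)=343,f(2)=8,f(1)=1 ⇒ 3096
[q^15] f(1)=1,f(3)=27,f(5)=125,f(15)=3375 ⇒ 3528
q^16  k|16↦f(k): 1:1 2:8 4:64 8:512 16:4096  a_16=4681
d|17:{1,17}  Σf=1+4913=4914
n=18: 18·1 9·2 6·3 3·6 2·9 1·18  f→[5832+729+216+27+8+1]=6813

3096, 3528, 4681, 4914, 6813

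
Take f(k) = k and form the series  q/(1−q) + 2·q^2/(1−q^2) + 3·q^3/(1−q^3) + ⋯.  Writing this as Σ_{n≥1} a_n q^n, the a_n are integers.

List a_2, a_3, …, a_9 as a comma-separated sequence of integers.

q^2  k|2↦f(k): 1:1 2:2  a_2=3
[q^3] f(1)=1,f(3)=3 ⇒ 4
q^4  k|4↦f(k): 4:4 2:2 1:1  a_4=7
q^5  k|5↦f(k): 1:1 5:5  a_5=6
[q^6] f(6)=6,f(3)=3,f(2)=2,f(1)=1 ⇒ 12
[q^7] f(1)=1,f(7)=7 ⇒ 8
[q^8] f(1)=1,f(2)=2,f(4)=4,f(8)=8 ⇒ 15
n=9: 1·9 3·3 9·1  f→[1+3+9]=13

3, 4, 7, 6, 12, 8, 15, 13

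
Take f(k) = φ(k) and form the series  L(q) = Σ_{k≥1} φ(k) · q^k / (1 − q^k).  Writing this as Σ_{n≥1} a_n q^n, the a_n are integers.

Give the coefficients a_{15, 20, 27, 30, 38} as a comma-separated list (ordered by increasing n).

d|15:{15,5,3,1}  Σφ=8+4+2+1=15
[q^20] φ(20)=8,φ(10)=4,φ(5)=4,φ(4)=2,φ(2)=1,φ(1)=1 ⇒ 20
d|27:{27,9,3,1}  Σφ=18+6+2+1=27
n=30: 1·30 2·15 3·10 5·6 6·5 10·3 15·2 30·1  φ→[1+1+2+4+2+4+8+8]=30
q^38  k|38↦φ(k): 1:1 2:1 19:18 38:18  a_38=38

15, 20, 27, 30, 38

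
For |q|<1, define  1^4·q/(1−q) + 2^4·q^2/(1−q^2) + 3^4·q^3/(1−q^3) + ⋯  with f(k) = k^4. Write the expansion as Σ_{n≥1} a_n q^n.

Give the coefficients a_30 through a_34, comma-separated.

q^30  k|30↦f(k): 1:1 2:16 3:81 5:625 6:1296 10:10000 15:50625 30:810000  a_30=872644
[q^31] f(31)=923521,f(1)=1 ⇒ 923522
q^32  k|32↦f(k): 32:1048576 16:65536 8:4096 4:256 2:16 1:1  a_32=1118481
q^33  k|33↦f(k): 33:1185921 11:14641 3:81 1:1  a_33=1200644
[q^34] f(1)=1,f(2)=16,f(17)=83521,f(34)=1336336 ⇒ 1419874

872644, 923522, 1118481, 1200644, 1419874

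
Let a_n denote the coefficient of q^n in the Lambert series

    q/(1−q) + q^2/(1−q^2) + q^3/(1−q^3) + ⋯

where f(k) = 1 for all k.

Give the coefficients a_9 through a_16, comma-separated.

3, 4, 2, 6, 2, 4, 4, 5

n=9: 1·9 3·3 9·1  f→[1+1+1]=3
n=10: 10·1 5·2 2·5 1·10  f→[1+1+1+1]=4
n=11: 11·1 1·11  f→[1+1]=2
d|12:{12,6,4,3,2,1}  Σf=1+1+1+1+1+1=6
q^13  k|13↦f(k): 13:1 1:1  a_13=2
n=14: 14·1 7·2 2·7 1·14  f→[1+1+1+1]=4
[q^15] f(1)=1,f(3)=1,f(5)=1,f(15)=1 ⇒ 4
q^16  k|16↦f(k): 16:1 8:1 4:1 2:1 1:1  a_16=5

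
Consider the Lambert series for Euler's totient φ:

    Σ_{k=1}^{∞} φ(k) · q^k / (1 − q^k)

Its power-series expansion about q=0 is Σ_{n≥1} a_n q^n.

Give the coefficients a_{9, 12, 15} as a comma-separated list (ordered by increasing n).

[q^9] φ(1)=1,φ(3)=2,φ(9)=6 ⇒ 9
[q^12] φ(1)=1,φ(2)=1,φ(3)=2,φ(4)=2,φ(6)=2,φ(12)=4 ⇒ 12
d|15:{15,5,3,1}  Σφ=8+4+2+1=15

9, 12, 15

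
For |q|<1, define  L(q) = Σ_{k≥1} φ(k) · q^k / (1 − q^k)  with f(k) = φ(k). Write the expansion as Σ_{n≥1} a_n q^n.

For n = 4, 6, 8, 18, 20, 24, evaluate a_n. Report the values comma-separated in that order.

[q^4] φ(4)=2,φ(2)=1,φ(1)=1 ⇒ 4
[q^6] φ(1)=1,φ(2)=1,φ(3)=2,φ(6)=2 ⇒ 6
[q^8] φ(8)=4,φ(4)=2,φ(2)=1,φ(1)=1 ⇒ 8
[q^18] φ(18)=6,φ(9)=6,φ(6)=2,φ(3)=2,φ(2)=1,φ(1)=1 ⇒ 18
n=20: 1·20 2·10 4·5 5·4 10·2 20·1  φ→[1+1+2+4+4+8]=20
n=24: 24·1 12·2 8·3 6·4 4·6 3·8 2·12 1·24  φ→[8+4+4+2+2+2+1+1]=24

4, 6, 8, 18, 20, 24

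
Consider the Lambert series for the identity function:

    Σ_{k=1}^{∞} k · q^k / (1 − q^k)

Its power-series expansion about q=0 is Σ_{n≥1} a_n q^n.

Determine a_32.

a_32 = 63

d|32:{1,2,4,8,16,32}  Σf=1+2+4+8+16+32=63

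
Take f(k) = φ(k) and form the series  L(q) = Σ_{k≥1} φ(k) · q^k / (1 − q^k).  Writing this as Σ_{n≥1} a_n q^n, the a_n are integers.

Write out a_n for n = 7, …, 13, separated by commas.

n=7: 7·1 1·7  φ→[6+1]=7
n=8: 1·8 2·4 4·2 8·1  φ→[1+1+2+4]=8
d|9:{9,3,1}  Σφ=6+2+1=9
q^10  k|10↦φ(k): 1:1 2:1 5:4 10:4  a_10=10
n=11: 1·11 11·1  φ→[1+10]=11
[q^12] φ(1)=1,φ(2)=1,φ(3)=2,φ(4)=2,φ(6)=2,φ(12)=4 ⇒ 12
[q^13] φ(1)=1,φ(13)=12 ⇒ 13

7, 8, 9, 10, 11, 12, 13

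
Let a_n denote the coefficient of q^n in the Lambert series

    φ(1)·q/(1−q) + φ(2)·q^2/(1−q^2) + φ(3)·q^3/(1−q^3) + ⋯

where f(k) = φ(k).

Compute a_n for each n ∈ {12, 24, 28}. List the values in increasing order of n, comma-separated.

[q^12] φ(12)=4,φ(6)=2,φ(4)=2,φ(3)=2,φ(2)=1,φ(1)=1 ⇒ 12
[q^24] φ(24)=8,φ(12)=4,φ(8)=4,φ(6)=2,φ(4)=2,φ(3)=2,φ(2)=1,φ(1)=1 ⇒ 24
q^28  k|28↦φ(k): 1:1 2:1 4:2 7:6 14:6 28:12  a_28=28

12, 24, 28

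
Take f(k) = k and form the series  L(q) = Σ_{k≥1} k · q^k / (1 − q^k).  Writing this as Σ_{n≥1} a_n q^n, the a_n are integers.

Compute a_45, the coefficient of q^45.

a_45 = 78

n=45: 1·45 3·15 5·9 9·5 15·3 45·1  f→[1+3+5+9+15+45]=78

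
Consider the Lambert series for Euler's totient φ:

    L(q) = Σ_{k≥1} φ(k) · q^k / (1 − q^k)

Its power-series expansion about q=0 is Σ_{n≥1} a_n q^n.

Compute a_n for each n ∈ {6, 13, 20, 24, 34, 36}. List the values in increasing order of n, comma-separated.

[q^6] φ(1)=1,φ(2)=1,φ(3)=2,φ(6)=2 ⇒ 6
n=13: 13·1 1·13  φ→[12+1]=13
d|20:{1,2,4,5,10,20}  Σφ=1+1+2+4+4+8=20
n=24: 1·24 2·12 3·8 4·6 6·4 8·3 12·2 24·1  φ→[1+1+2+2+2+4+4+8]=24
q^34  k|34↦φ(k): 34:16 17:16 2:1 1:1  a_34=34
n=36: 36·1 18·2 12·3 9·4 6·6 4·9 3·12 2·18 1·36  φ→[12+6+4+6+2+2+2+1+1]=36

6, 13, 20, 24, 34, 36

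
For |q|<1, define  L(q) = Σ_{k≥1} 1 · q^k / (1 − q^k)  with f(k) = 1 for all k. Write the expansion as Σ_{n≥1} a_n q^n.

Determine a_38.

a_38 = 4

d|38:{1,2,19,38}  Σf=1+1+1+1=4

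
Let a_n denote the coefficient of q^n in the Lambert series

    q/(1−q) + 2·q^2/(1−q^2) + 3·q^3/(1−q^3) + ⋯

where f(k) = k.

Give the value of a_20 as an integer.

d|20:{1,2,4,5,10,20}  Σf=1+2+4+5+10+20=42

a_20 = 42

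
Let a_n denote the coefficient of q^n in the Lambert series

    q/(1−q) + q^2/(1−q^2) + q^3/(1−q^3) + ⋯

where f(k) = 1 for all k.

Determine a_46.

a_46 = 4

n=46: 1·46 2·23 23·2 46·1  f→[1+1+1+1]=4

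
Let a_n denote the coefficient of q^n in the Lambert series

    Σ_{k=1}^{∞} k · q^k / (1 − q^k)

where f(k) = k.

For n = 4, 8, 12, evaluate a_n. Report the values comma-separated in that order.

7, 15, 28

d|4:{1,2,4}  Σf=1+2+4=7
d|8:{1,2,4,8}  Σf=1+2+4+8=15
n=12: 1·12 2·6 3·4 4·3 6·2 12·1  f→[1+2+3+4+6+12]=28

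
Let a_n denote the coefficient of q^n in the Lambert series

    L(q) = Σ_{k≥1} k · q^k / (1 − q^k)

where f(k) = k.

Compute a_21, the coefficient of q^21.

[q^21] f(21)=21,f(7)=7,f(3)=3,f(1)=1 ⇒ 32

a_21 = 32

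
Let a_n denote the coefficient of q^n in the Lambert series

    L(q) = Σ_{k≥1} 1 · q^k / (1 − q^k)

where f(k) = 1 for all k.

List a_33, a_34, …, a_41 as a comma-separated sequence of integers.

4, 4, 4, 9, 2, 4, 4, 8, 2

d|33:{1,3,11,33}  Σf=1+1+1+1=4
q^34  k|34↦f(k): 34:1 17:1 2:1 1:1  a_34=4
n=35: 35·1 7·5 5·7 1·35  f→[1+1+1+1]=4
q^36  k|36↦f(k): 1:1 2:1 3:1 4:1 6:1 9:1 12:1 18:1 36:1  a_36=9
q^37  k|37↦f(k): 37:1 1:1  a_37=2
n=38: 38·1 19·2 2·19 1·38  f→[1+1+1+1]=4
q^39  k|39↦f(k): 1:1 3:1 13:1 39:1  a_39=4
n=40: 1·40 2·20 4·10 5·8 8·5 10·4 20·2 40·1  f→[1+1+1+1+1+1+1+1]=8
d|41:{1,41}  Σf=1+1=2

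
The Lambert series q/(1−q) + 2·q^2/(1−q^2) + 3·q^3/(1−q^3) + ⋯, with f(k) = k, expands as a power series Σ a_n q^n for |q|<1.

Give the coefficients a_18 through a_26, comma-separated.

39, 20, 42, 32, 36, 24, 60, 31, 42

q^18  k|18↦f(k): 1:1 2:2 3:3 6:6 9:9 18:18  a_18=39
d|19:{19,1}  Σf=19+1=20
q^20  k|20↦f(k): 1:1 2:2 4:4 5:5 10:10 20:20  a_20=42
d|21:{1,3,7,21}  Σf=1+3+7+21=32
[q^22] f(1)=1,f(2)=2,f(11)=11,f(22)=22 ⇒ 36
[q^23] f(23)=23,f(1)=1 ⇒ 24
d|24:{1,2,3,4,6,8,12,24}  Σf=1+2+3+4+6+8+12+24=60
[q^25] f(25)=25,f(5)=5,f(1)=1 ⇒ 31
d|26:{26,13,2,1}  Σf=26+13+2+1=42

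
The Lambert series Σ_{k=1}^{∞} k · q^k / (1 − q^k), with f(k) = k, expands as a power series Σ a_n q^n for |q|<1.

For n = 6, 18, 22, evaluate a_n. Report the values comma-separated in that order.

12, 39, 36

n=6: 6·1 3·2 2·3 1·6  f→[6+3+2+1]=12
d|18:{18,9,6,3,2,1}  Σf=18+9+6+3+2+1=39
[q^22] f(22)=22,f(11)=11,f(2)=2,f(1)=1 ⇒ 36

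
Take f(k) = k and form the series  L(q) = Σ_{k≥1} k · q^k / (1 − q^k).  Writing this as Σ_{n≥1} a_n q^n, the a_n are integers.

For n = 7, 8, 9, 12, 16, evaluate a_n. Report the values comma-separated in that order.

[q^7] f(7)=7,f(1)=1 ⇒ 8
[q^8] f(8)=8,f(4)=4,f(2)=2,f(1)=1 ⇒ 15
[q^9] f(9)=9,f(3)=3,f(1)=1 ⇒ 13
[q^12] f(1)=1,f(2)=2,f(3)=3,f(4)=4,f(6)=6,f(12)=12 ⇒ 28
[q^16] f(1)=1,f(2)=2,f(4)=4,f(8)=8,f(16)=16 ⇒ 31

8, 15, 13, 28, 31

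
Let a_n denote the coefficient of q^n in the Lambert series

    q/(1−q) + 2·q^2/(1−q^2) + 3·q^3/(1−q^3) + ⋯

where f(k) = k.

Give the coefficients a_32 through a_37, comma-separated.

d|32:{1,2,4,8,16,32}  Σf=1+2+4+8+16+32=63
q^33  k|33↦f(k): 1:1 3:3 11:11 33:33  a_33=48
n=34: 34·1 17·2 2·17 1·34  f→[34+17+2+1]=54
d|35:{35,7,5,1}  Σf=35+7+5+1=48
n=36: 36·1 18·2 12·3 9·4 6·6 4·9 3·12 2·18 1·36  f→[36+18+12+9+6+4+3+2+1]=91
q^37  k|37↦f(k): 37:37 1:1  a_37=38

63, 48, 54, 48, 91, 38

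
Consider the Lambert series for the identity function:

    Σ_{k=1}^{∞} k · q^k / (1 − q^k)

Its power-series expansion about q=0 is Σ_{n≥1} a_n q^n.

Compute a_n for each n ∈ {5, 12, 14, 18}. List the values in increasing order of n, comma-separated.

6, 28, 24, 39

q^5  k|5↦f(k): 5:5 1:1  a_5=6
[q^12] f(12)=12,f(6)=6,f(4)=4,f(3)=3,f(2)=2,f(1)=1 ⇒ 28
n=14: 1·14 2·7 7·2 14·1  f→[1+2+7+14]=24
q^18  k|18↦f(k): 1:1 2:2 3:3 6:6 9:9 18:18  a_18=39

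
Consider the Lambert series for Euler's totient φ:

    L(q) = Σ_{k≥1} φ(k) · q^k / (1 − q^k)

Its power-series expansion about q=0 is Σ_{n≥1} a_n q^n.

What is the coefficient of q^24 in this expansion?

[q^24] φ(24)=8,φ(12)=4,φ(8)=4,φ(6)=2,φ(4)=2,φ(3)=2,φ(2)=1,φ(1)=1 ⇒ 24

a_24 = 24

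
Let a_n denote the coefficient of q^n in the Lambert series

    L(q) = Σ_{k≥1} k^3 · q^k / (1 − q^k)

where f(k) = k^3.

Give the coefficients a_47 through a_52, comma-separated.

n=47: 1·47 47·1  f→[1+103823]=103824
n=48: 1·48 2·24 3·16 4·12 6·8 8·6 12·4 16·3 24·2 48·1  f→[1+8+27+64+216+512+1728+4096+13824+110592]=131068
[q^49] f(49)=117649,f(7)=343,f(1)=1 ⇒ 117993
[q^50] f(50)=125000,f(25)=15625,f(10)=1000,f(5)=125,f(2)=8,f(1)=1 ⇒ 141759
d|51:{51,17,3,1}  Σf=132651+4913+27+1=137592
q^52  k|52↦f(k): 52:140608 26:17576 13:2197 4:64 2:8 1:1  a_52=160454

103824, 131068, 117993, 141759, 137592, 160454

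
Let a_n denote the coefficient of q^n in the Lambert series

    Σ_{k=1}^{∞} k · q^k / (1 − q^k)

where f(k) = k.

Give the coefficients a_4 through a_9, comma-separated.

7, 6, 12, 8, 15, 13

q^4  k|4↦f(k): 1:1 2:2 4:4  a_4=7
n=5: 5·1 1·5  f→[5+1]=6
[q^6] f(6)=6,f(3)=3,f(2)=2,f(1)=1 ⇒ 12
q^7  k|7↦f(k): 1:1 7:7  a_7=8
d|8:{1,2,4,8}  Σf=1+2+4+8=15
d|9:{1,3,9}  Σf=1+3+9=13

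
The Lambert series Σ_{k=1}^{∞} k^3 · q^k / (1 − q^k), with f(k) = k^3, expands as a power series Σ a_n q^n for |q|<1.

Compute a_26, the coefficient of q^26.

[q^26] f(1)=1,f(2)=8,f(13)=2197,f(26)=17576 ⇒ 19782

a_26 = 19782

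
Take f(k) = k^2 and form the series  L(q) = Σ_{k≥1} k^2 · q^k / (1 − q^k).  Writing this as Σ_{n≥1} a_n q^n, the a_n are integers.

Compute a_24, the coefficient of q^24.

a_24 = 850

q^24  k|24↦f(k): 1:1 2:4 3:9 4:16 6:36 8:64 12:144 24:576  a_24=850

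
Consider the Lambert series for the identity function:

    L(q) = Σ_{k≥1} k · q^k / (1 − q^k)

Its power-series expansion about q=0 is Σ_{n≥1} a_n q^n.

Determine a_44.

a_44 = 84

[q^44] f(44)=44,f(22)=22,f(11)=11,f(4)=4,f(2)=2,f(1)=1 ⇒ 84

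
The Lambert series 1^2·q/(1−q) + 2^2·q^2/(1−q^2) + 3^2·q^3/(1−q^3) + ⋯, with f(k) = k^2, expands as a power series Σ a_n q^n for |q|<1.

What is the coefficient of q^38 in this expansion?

a_38 = 1810

q^38  k|38↦f(k): 38:1444 19:361 2:4 1:1  a_38=1810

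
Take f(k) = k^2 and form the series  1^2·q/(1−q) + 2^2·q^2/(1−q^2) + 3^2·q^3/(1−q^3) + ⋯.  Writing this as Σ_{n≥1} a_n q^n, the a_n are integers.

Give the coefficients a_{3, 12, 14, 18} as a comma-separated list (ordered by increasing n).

q^3  k|3↦f(k): 3:9 1:1  a_3=10
q^12  k|12↦f(k): 12:144 6:36 4:16 3:9 2:4 1:1  a_12=210
q^14  k|14↦f(k): 1:1 2:4 7:49 14:196  a_14=250
q^18  k|18↦f(k): 18:324 9:81 6:36 3:9 2:4 1:1  a_18=455

10, 210, 250, 455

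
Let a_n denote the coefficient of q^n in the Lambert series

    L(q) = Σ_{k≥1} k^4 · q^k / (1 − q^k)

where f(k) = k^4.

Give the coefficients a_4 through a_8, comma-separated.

273, 626, 1394, 2402, 4369

n=4: 1·4 2·2 4·1  f→[1+16+256]=273
q^5  k|5↦f(k): 1:1 5:625  a_5=626
d|6:{6,3,2,1}  Σf=1296+81+16+1=1394
[q^7] f(7)=2401,f(1)=1 ⇒ 2402
d|8:{8,4,2,1}  Σf=4096+256+16+1=4369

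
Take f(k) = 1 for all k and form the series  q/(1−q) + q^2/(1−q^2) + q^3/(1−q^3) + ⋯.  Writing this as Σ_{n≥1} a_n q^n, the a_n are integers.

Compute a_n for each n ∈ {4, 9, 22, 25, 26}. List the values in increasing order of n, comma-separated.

3, 3, 4, 3, 4

d|4:{1,2,4}  Σf=1+1+1=3
q^9  k|9↦f(k): 9:1 3:1 1:1  a_9=3
[q^22] f(22)=1,f(11)=1,f(2)=1,f(1)=1 ⇒ 4
d|25:{25,5,1}  Σf=1+1+1=3
[q^26] f(26)=1,f(13)=1,f(2)=1,f(1)=1 ⇒ 4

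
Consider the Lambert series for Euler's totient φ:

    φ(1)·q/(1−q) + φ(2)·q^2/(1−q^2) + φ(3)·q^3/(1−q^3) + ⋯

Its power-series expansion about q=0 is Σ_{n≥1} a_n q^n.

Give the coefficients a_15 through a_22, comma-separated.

d|15:{15,5,3,1}  Σφ=8+4+2+1=15
n=16: 16·1 8·2 4·4 2·8 1·16  φ→[8+4+2+1+1]=16
d|17:{1,17}  Σφ=1+16=17
[q^18] φ(1)=1,φ(2)=1,φ(3)=2,φ(6)=2,φ(9)=6,φ(18)=6 ⇒ 18
q^19  k|19↦φ(k): 19:18 1:1  a_19=19
n=20: 20·1 10·2 5·4 4·5 2·10 1·20  φ→[8+4+4+2+1+1]=20
n=21: 21·1 7·3 3·7 1·21  φ→[12+6+2+1]=21
[q^22] φ(22)=10,φ(11)=10,φ(2)=1,φ(1)=1 ⇒ 22

15, 16, 17, 18, 19, 20, 21, 22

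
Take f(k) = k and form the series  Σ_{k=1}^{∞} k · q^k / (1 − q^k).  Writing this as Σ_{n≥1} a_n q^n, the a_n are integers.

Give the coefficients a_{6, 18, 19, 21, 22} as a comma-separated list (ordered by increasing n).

12, 39, 20, 32, 36

[q^6] f(1)=1,f(2)=2,f(3)=3,f(6)=6 ⇒ 12
q^18  k|18↦f(k): 18:18 9:9 6:6 3:3 2:2 1:1  a_18=39
n=19: 19·1 1·19  f→[19+1]=20
[q^21] f(21)=21,f(7)=7,f(3)=3,f(1)=1 ⇒ 32
n=22: 1·22 2·11 11·2 22·1  f→[1+2+11+22]=36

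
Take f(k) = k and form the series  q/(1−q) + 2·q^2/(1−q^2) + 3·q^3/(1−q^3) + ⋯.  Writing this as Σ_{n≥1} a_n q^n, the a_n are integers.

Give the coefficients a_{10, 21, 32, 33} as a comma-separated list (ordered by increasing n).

18, 32, 63, 48

[q^10] f(10)=10,f(5)=5,f(2)=2,f(1)=1 ⇒ 18
n=21: 1·21 3·7 7·3 21·1  f→[1+3+7+21]=32
q^32  k|32↦f(k): 1:1 2:2 4:4 8:8 16:16 32:32  a_32=63
q^33  k|33↦f(k): 33:33 11:11 3:3 1:1  a_33=48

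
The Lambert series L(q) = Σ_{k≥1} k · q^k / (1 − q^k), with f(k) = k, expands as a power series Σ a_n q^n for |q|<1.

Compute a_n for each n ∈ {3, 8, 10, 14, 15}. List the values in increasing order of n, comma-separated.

q^3  k|3↦f(k): 3:3 1:1  a_3=4
[q^8] f(1)=1,f(2)=2,f(4)=4,f(8)=8 ⇒ 15
n=10: 1·10 2·5 5·2 10·1  f→[1+2+5+10]=18
d|14:{1,2,7,14}  Σf=1+2+7+14=24
q^15  k|15↦f(k): 15:15 5:5 3:3 1:1  a_15=24

4, 15, 18, 24, 24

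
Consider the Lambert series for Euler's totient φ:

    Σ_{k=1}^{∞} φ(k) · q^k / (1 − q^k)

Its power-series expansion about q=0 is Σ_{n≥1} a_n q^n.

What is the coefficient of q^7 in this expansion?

[q^7] φ(7)=6,φ(1)=1 ⇒ 7

a_7 = 7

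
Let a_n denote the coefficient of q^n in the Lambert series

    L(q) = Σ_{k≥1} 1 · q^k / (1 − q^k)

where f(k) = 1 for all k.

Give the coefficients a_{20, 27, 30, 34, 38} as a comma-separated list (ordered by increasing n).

[q^20] f(20)=1,f(10)=1,f(5)=1,f(4)=1,f(2)=1,f(1)=1 ⇒ 6
[q^27] f(1)=1,f(3)=1,f(9)=1,f(27)=1 ⇒ 4
[q^30] f(1)=1,f(2)=1,f(3)=1,f(5)=1,f(6)=1,f(10)=1,f(15)=1,f(30)=1 ⇒ 8
d|34:{1,2,17,34}  Σf=1+1+1+1=4
q^38  k|38↦f(k): 38:1 19:1 2:1 1:1  a_38=4

6, 4, 8, 4, 4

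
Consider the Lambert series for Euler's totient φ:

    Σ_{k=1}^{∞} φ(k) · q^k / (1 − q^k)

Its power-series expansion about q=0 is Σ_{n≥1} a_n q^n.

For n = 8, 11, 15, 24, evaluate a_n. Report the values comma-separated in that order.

q^8  k|8↦φ(k): 8:4 4:2 2:1 1:1  a_8=8
d|11:{1,11}  Σφ=1+10=11
q^15  k|15↦φ(k): 1:1 3:2 5:4 15:8  a_15=15
[q^24] φ(1)=1,φ(2)=1,φ(3)=2,φ(4)=2,φ(6)=2,φ(8)=4,φ(12)=4,φ(24)=8 ⇒ 24

8, 11, 15, 24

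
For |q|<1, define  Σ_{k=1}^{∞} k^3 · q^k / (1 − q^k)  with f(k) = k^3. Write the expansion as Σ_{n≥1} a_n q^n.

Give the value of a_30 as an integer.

n=30: 30·1 15·2 10·3 6·5 5·6 3·10 2·15 1·30  f→[27000+3375+1000+216+125+27+8+1]=31752

a_30 = 31752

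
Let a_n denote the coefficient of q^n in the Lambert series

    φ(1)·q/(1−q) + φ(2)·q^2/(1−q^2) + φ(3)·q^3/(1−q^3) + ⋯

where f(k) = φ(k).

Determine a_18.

[q^18] φ(1)=1,φ(2)=1,φ(3)=2,φ(6)=2,φ(9)=6,φ(18)=6 ⇒ 18

a_18 = 18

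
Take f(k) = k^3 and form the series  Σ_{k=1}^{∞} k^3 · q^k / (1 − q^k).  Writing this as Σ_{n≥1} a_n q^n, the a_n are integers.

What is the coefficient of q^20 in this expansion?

a_20 = 9198

d|20:{1,2,4,5,10,20}  Σf=1+8+64+125+1000+8000=9198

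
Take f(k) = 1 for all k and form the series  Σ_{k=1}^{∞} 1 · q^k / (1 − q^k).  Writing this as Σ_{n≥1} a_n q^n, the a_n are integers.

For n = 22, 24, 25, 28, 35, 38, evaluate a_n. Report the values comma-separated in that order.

4, 8, 3, 6, 4, 4

[q^22] f(22)=1,f(11)=1,f(2)=1,f(1)=1 ⇒ 4
q^24  k|24↦f(k): 24:1 12:1 8:1 6:1 4:1 3:1 2:1 1:1  a_24=8
[q^25] f(25)=1,f(5)=1,f(1)=1 ⇒ 3
[q^28] f(28)=1,f(14)=1,f(7)=1,f(4)=1,f(2)=1,f(1)=1 ⇒ 6
[q^35] f(35)=1,f(7)=1,f(5)=1,f(1)=1 ⇒ 4
n=38: 1·38 2·19 19·2 38·1  f→[1+1+1+1]=4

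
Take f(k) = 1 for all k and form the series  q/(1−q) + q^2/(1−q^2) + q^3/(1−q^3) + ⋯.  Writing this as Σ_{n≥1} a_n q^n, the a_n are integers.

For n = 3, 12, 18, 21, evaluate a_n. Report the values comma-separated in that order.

q^3  k|3↦f(k): 3:1 1:1  a_3=2
q^12  k|12↦f(k): 1:1 2:1 3:1 4:1 6:1 12:1  a_12=6
n=18: 18·1 9·2 6·3 3·6 2·9 1·18  f→[1+1+1+1+1+1]=6
[q^21] f(1)=1,f(3)=1,f(7)=1,f(21)=1 ⇒ 4

2, 6, 6, 4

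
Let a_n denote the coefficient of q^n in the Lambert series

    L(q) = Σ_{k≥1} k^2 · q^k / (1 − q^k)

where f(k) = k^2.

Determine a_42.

a_42 = 2500

d|42:{42,21,14,7,6,3,2,1}  Σf=1764+441+196+49+36+9+4+1=2500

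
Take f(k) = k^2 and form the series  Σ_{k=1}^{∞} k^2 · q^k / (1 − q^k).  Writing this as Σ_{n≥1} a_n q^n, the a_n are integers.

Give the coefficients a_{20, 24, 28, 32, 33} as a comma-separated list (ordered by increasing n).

546, 850, 1050, 1365, 1220

[q^20] f(20)=400,f(10)=100,f(5)=25,f(4)=16,f(2)=4,f(1)=1 ⇒ 546
d|24:{1,2,3,4,6,8,12,24}  Σf=1+4+9+16+36+64+144+576=850
q^28  k|28↦f(k): 28:784 14:196 7:49 4:16 2:4 1:1  a_28=1050
d|32:{32,16,8,4,2,1}  Σf=1024+256+64+16+4+1=1365
q^33  k|33↦f(k): 33:1089 11:121 3:9 1:1  a_33=1220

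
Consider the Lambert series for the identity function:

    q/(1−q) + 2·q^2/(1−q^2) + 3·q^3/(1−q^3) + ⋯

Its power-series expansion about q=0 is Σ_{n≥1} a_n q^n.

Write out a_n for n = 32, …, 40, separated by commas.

n=32: 32·1 16·2 8·4 4·8 2·16 1·32  f→[32+16+8+4+2+1]=63
q^33  k|33↦f(k): 1:1 3:3 11:11 33:33  a_33=48
q^34  k|34↦f(k): 1:1 2:2 17:17 34:34  a_34=54
q^35  k|35↦f(k): 1:1 5:5 7:7 35:35  a_35=48
n=36: 36·1 18·2 12·3 9·4 6·6 4·9 3·12 2·18 1·36  f→[36+18+12+9+6+4+3+2+1]=91
[q^37] f(1)=1,f(37)=37 ⇒ 38
n=38: 1·38 2·19 19·2 38·1  f→[1+2+19+38]=60
q^39  k|39↦f(k): 1:1 3:3 13:13 39:39  a_39=56
n=40: 1·40 2·20 4·10 5·8 8·5 10·4 20·2 40·1  f→[1+2+4+5+8+10+20+40]=90

63, 48, 54, 48, 91, 38, 60, 56, 90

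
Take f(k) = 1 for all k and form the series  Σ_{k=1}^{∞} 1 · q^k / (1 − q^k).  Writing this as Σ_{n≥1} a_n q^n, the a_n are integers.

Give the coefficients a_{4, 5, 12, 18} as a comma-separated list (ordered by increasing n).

3, 2, 6, 6

q^4  k|4↦f(k): 4:1 2:1 1:1  a_4=3
n=5: 5·1 1·5  f→[1+1]=2
q^12  k|12↦f(k): 1:1 2:1 3:1 4:1 6:1 12:1  a_12=6
n=18: 18·1 9·2 6·3 3·6 2·9 1·18  f→[1+1+1+1+1+1]=6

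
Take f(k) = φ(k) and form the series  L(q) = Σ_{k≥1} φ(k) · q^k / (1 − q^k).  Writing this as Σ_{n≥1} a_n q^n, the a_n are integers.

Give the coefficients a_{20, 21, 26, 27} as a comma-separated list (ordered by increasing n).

[q^20] φ(1)=1,φ(2)=1,φ(4)=2,φ(5)=4,φ(10)=4,φ(20)=8 ⇒ 20
q^21  k|21↦φ(k): 1:1 3:2 7:6 21:12  a_21=21
q^26  k|26↦φ(k): 26:12 13:12 2:1 1:1  a_26=26
n=27: 27·1 9·3 3·9 1·27  φ→[18+6+2+1]=27

20, 21, 26, 27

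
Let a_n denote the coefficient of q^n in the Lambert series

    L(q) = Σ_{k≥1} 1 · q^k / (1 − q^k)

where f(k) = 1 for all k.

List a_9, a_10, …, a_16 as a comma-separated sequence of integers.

3, 4, 2, 6, 2, 4, 4, 5

q^9  k|9↦f(k): 9:1 3:1 1:1  a_9=3
n=10: 10·1 5·2 2·5 1·10  f→[1+1+1+1]=4
d|11:{1,11}  Σf=1+1=2
[q^12] f(12)=1,f(6)=1,f(4)=1,f(3)=1,f(2)=1,f(1)=1 ⇒ 6
q^13  k|13↦f(k): 13:1 1:1  a_13=2
q^14  k|14↦f(k): 1:1 2:1 7:1 14:1  a_14=4
n=15: 15·1 5·3 3·5 1·15  f→[1+1+1+1]=4
d|16:{1,2,4,8,16}  Σf=1+1+1+1+1=5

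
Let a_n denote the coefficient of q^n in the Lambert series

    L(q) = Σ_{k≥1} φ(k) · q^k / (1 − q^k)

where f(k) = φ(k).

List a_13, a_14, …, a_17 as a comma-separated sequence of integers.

q^13  k|13↦φ(k): 13:12 1:1  a_13=13
d|14:{14,7,2,1}  Σφ=6+6+1+1=14
d|15:{15,5,3,1}  Σφ=8+4+2+1=15
[q^16] φ(1)=1,φ(2)=1,φ(4)=2,φ(8)=4,φ(16)=8 ⇒ 16
[q^17] φ(17)=16,φ(1)=1 ⇒ 17

13, 14, 15, 16, 17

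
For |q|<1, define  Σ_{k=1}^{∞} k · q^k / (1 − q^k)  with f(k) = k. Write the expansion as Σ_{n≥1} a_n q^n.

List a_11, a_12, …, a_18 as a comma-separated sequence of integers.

12, 28, 14, 24, 24, 31, 18, 39

n=11: 1·11 11·1  f→[1+11]=12
q^12  k|12↦f(k): 12:12 6:6 4:4 3:3 2:2 1:1  a_12=28
n=13: 13·1 1·13  f→[13+1]=14
n=14: 1·14 2·7 7·2 14·1  f→[1+2+7+14]=24
[q^15] f(15)=15,f(5)=5,f(3)=3,f(1)=1 ⇒ 24
d|16:{1,2,4,8,16}  Σf=1+2+4+8+16=31
d|17:{17,1}  Σf=17+1=18
q^18  k|18↦f(k): 18:18 9:9 6:6 3:3 2:2 1:1  a_18=39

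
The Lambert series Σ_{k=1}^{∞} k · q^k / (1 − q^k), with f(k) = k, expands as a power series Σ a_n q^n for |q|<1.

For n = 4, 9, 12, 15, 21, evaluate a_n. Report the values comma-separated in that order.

7, 13, 28, 24, 32

n=4: 1·4 2·2 4·1  f→[1+2+4]=7
d|9:{9,3,1}  Σf=9+3+1=13
n=12: 12·1 6·2 4·3 3·4 2·6 1·12  f→[12+6+4+3+2+1]=28
[q^15] f(15)=15,f(5)=5,f(3)=3,f(1)=1 ⇒ 24
d|21:{21,7,3,1}  Σf=21+7+3+1=32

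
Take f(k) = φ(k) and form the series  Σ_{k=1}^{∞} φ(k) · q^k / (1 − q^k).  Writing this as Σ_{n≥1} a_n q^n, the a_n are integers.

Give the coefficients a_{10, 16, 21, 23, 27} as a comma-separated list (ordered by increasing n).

d|10:{10,5,2,1}  Σφ=4+4+1+1=10
[q^16] φ(1)=1,φ(2)=1,φ(4)=2,φ(8)=4,φ(16)=8 ⇒ 16
[q^21] φ(1)=1,φ(3)=2,φ(7)=6,φ(21)=12 ⇒ 21
[q^23] φ(23)=22,φ(1)=1 ⇒ 23
q^27  k|27↦φ(k): 27:18 9:6 3:2 1:1  a_27=27

10, 16, 21, 23, 27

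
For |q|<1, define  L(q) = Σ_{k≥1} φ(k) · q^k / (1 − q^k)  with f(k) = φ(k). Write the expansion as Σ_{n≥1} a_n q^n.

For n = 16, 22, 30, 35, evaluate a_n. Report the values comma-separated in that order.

[q^16] φ(1)=1,φ(2)=1,φ(4)=2,φ(8)=4,φ(16)=8 ⇒ 16
q^22  k|22↦φ(k): 1:1 2:1 11:10 22:10  a_22=22
[q^30] φ(30)=8,φ(15)=8,φ(10)=4,φ(6)=2,φ(5)=4,φ(3)=2,φ(2)=1,φ(1)=1 ⇒ 30
d|35:{1,5,7,35}  Σφ=1+4+6+24=35

16, 22, 30, 35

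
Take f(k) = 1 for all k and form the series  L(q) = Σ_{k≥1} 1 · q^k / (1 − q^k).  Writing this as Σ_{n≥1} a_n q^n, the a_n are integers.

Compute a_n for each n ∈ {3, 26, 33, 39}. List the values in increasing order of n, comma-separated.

d|3:{1,3}  Σf=1+1=2
n=26: 26·1 13·2 2·13 1·26  f→[1+1+1+1]=4
[q^33] f(1)=1,f(3)=1,f(11)=1,f(33)=1 ⇒ 4
[q^39] f(39)=1,f(13)=1,f(3)=1,f(1)=1 ⇒ 4

2, 4, 4, 4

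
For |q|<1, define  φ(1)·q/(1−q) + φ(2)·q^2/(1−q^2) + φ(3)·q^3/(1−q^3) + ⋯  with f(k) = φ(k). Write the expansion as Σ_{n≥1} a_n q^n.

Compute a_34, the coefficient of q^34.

d|34:{34,17,2,1}  Σφ=16+16+1+1=34

a_34 = 34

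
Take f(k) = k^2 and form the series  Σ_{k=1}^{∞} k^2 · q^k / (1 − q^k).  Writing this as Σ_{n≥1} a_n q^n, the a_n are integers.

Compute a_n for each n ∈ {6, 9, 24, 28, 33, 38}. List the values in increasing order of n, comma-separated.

50, 91, 850, 1050, 1220, 1810

n=6: 6·1 3·2 2·3 1·6  f→[36+9+4+1]=50
[q^9] f(9)=81,f(3)=9,f(1)=1 ⇒ 91
[q^24] f(1)=1,f(2)=4,f(3)=9,f(4)=16,f(6)=36,f(8)=64,f(12)=144,f(24)=576 ⇒ 850
n=28: 1·28 2·14 4·7 7·4 14·2 28·1  f→[1+4+16+49+196+784]=1050
q^33  k|33↦f(k): 33:1089 11:121 3:9 1:1  a_33=1220
q^38  k|38↦f(k): 1:1 2:4 19:361 38:1444  a_38=1810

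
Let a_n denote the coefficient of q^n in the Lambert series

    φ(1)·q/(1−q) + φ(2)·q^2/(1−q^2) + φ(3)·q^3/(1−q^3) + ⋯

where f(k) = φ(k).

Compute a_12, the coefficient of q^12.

d|12:{12,6,4,3,2,1}  Σφ=4+2+2+2+1+1=12

a_12 = 12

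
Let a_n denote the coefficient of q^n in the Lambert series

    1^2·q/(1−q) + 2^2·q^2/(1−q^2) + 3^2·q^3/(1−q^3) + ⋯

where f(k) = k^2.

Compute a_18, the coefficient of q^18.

q^18  k|18↦f(k): 18:324 9:81 6:36 3:9 2:4 1:1  a_18=455

a_18 = 455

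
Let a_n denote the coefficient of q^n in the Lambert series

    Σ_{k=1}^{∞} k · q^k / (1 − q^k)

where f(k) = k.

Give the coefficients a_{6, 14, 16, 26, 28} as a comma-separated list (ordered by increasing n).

12, 24, 31, 42, 56

d|6:{1,2,3,6}  Σf=1+2+3+6=12
q^14  k|14↦f(k): 14:14 7:7 2:2 1:1  a_14=24
n=16: 1·16 2·8 4·4 8·2 16·1  f→[1+2+4+8+16]=31
[q^26] f(1)=1,f(2)=2,f(13)=13,f(26)=26 ⇒ 42
n=28: 28·1 14·2 7·4 4·7 2·14 1·28  f→[28+14+7+4+2+1]=56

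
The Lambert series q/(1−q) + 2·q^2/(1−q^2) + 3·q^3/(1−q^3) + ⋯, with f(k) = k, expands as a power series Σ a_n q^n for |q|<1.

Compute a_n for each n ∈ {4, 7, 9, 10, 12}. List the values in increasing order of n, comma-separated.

7, 8, 13, 18, 28

d|4:{4,2,1}  Σf=4+2+1=7
[q^7] f(1)=1,f(7)=7 ⇒ 8
n=9: 1·9 3·3 9·1  f→[1+3+9]=13
[q^10] f(10)=10,f(5)=5,f(2)=2,f(1)=1 ⇒ 18
n=12: 12·1 6·2 4·3 3·4 2·6 1·12  f→[12+6+4+3+2+1]=28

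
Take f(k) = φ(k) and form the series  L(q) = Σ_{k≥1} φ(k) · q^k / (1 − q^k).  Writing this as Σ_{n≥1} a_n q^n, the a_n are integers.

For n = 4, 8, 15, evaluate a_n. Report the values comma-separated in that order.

q^4  k|4↦φ(k): 1:1 2:1 4:2  a_4=4
d|8:{1,2,4,8}  Σφ=1+1+2+4=8
n=15: 1·15 3·5 5·3 15·1  φ→[1+2+4+8]=15

4, 8, 15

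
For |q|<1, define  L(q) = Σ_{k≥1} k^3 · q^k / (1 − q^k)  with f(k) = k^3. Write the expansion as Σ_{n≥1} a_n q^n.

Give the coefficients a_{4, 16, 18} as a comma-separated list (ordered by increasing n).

73, 4681, 6813

q^4  k|4↦f(k): 4:64 2:8 1:1  a_4=73
n=16: 1·16 2·8 4·4 8·2 16·1  f→[1+8+64+512+4096]=4681
n=18: 18·1 9·2 6·3 3·6 2·9 1·18  f→[5832+729+216+27+8+1]=6813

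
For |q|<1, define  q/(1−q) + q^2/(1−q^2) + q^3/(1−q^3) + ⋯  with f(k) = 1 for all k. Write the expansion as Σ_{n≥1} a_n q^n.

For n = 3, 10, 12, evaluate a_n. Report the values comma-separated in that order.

[q^3] f(1)=1,f(3)=1 ⇒ 2
q^10  k|10↦f(k): 1:1 2:1 5:1 10:1  a_10=4
[q^12] f(12)=1,f(6)=1,f(4)=1,f(3)=1,f(2)=1,f(1)=1 ⇒ 6

2, 4, 6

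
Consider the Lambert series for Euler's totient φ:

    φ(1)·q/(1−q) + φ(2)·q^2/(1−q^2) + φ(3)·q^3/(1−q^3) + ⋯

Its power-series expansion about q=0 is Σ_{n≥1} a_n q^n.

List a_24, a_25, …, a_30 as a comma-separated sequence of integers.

q^24  k|24↦φ(k): 1:1 2:1 3:2 4:2 6:2 8:4 12:4 24:8  a_24=24
q^25  k|25↦φ(k): 25:20 5:4 1:1  a_25=25
d|26:{26,13,2,1}  Σφ=12+12+1+1=26
n=27: 27·1 9·3 3·9 1·27  φ→[18+6+2+1]=27
[q^28] φ(28)=12,φ(14)=6,φ(7)=6,φ(4)=2,φ(2)=1,φ(1)=1 ⇒ 28
q^29  k|29↦φ(k): 1:1 29:28  a_29=29
[q^30] φ(30)=8,φ(15)=8,φ(10)=4,φ(6)=2,φ(5)=4,φ(3)=2,φ(2)=1,φ(1)=1 ⇒ 30

24, 25, 26, 27, 28, 29, 30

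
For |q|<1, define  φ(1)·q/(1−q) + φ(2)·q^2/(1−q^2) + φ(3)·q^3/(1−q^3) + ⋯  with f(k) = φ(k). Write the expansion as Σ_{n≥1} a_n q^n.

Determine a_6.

n=6: 6·1 3·2 2·3 1·6  φ→[2+2+1+1]=6

a_6 = 6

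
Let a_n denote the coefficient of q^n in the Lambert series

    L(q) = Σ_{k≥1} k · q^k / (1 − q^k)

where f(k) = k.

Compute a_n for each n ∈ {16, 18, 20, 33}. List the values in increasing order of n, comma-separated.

31, 39, 42, 48

q^16  k|16↦f(k): 1:1 2:2 4:4 8:8 16:16  a_16=31
q^18  k|18↦f(k): 18:18 9:9 6:6 3:3 2:2 1:1  a_18=39
n=20: 1·20 2·10 4·5 5·4 10·2 20·1  f→[1+2+4+5+10+20]=42
n=33: 33·1 11·3 3·11 1·33  f→[33+11+3+1]=48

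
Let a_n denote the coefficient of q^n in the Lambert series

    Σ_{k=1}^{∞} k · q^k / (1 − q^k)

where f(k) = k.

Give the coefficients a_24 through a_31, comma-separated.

q^24  k|24↦f(k): 1:1 2:2 3:3 4:4 6:6 8:8 12:12 24:24  a_24=60
q^25  k|25↦f(k): 1:1 5:5 25:25  a_25=31
[q^26] f(26)=26,f(13)=13,f(2)=2,f(1)=1 ⇒ 42
[q^27] f(1)=1,f(3)=3,f(9)=9,f(27)=27 ⇒ 40
d|28:{28,14,7,4,2,1}  Σf=28+14+7+4+2+1=56
[q^29] f(29)=29,f(1)=1 ⇒ 30
[q^30] f(30)=30,f(15)=15,f(10)=10,f(6)=6,f(5)=5,f(3)=3,f(2)=2,f(1)=1 ⇒ 72
n=31: 1·31 31·1  f→[1+31]=32

60, 31, 42, 40, 56, 30, 72, 32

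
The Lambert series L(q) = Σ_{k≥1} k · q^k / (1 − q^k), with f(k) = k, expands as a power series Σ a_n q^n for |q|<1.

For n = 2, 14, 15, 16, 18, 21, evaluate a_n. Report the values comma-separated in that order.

3, 24, 24, 31, 39, 32

d|2:{1,2}  Σf=1+2=3
[q^14] f(14)=14,f(7)=7,f(2)=2,f(1)=1 ⇒ 24
d|15:{1,3,5,15}  Σf=1+3+5+15=24
d|16:{16,8,4,2,1}  Σf=16+8+4+2+1=31
n=18: 18·1 9·2 6·3 3·6 2·9 1·18  f→[18+9+6+3+2+1]=39
[q^21] f(21)=21,f(7)=7,f(3)=3,f(1)=1 ⇒ 32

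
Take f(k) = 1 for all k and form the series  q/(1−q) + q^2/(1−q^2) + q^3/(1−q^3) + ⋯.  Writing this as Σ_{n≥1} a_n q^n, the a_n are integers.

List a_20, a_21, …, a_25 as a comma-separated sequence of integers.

6, 4, 4, 2, 8, 3

d|20:{1,2,4,5,10,20}  Σf=1+1+1+1+1+1=6
q^21  k|21↦f(k): 1:1 3:1 7:1 21:1  a_21=4
[q^22] f(1)=1,f(2)=1,f(11)=1,f(22)=1 ⇒ 4
n=23: 23·1 1·23  f→[1+1]=2
n=24: 1·24 2·12 3·8 4·6 6·4 8·3 12·2 24·1  f→[1+1+1+1+1+1+1+1]=8
q^25  k|25↦f(k): 1:1 5:1 25:1  a_25=3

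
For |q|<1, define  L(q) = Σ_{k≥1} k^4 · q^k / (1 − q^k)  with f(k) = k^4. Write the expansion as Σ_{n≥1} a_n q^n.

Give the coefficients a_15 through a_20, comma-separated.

51332, 69905, 83522, 112931, 130322, 170898

[q^15] f(1)=1,f(3)=81,f(5)=625,f(15)=50625 ⇒ 51332
n=16: 16·1 8·2 4·4 2·8 1·16  f→[65536+4096+256+16+1]=69905
n=17: 1·17 17·1  f→[1+83521]=83522
n=18: 1·18 2·9 3·6 6·3 9·2 18·1  f→[1+16+81+1296+6561+104976]=112931
[q^19] f(1)=1,f(19)=130321 ⇒ 130322
d|20:{1,2,4,5,10,20}  Σf=1+16+256+625+10000+160000=170898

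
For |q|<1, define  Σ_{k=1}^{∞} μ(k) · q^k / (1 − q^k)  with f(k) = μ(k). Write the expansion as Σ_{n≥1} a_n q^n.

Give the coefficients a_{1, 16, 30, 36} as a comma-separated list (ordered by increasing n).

q^1  k|1↦μ(k): 1:1  a_1=1
[q^16] μ(16)=0,μ(8)=0,μ(4)=0,μ(2)=-1,μ(1)=1 ⇒ 0
n=30: 30·1 15·2 10·3 6·5 5·6 3·10 2·15 1·30  μ→[(-1)+1+1+1+(-1)+(-1)+(-1)+1]=0
[q^36] μ(36)=0,μ(18)=0,μ(12)=0,μ(9)=0,μ(6)=1,μ(4)=0,μ(3)=-1,μ(2)=-1,μ(1)=1 ⇒ 0

1, 0, 0, 0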